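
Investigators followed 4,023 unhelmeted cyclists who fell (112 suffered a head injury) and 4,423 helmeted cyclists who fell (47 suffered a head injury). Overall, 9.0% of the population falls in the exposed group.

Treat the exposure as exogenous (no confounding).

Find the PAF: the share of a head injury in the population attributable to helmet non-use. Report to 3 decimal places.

PAF ≈ 0.127

p₁ = P(outcome | exposed) = 112/4023 = 0.02784
p₀ = P(outcome | unexposed) = 47/4423 = 0.010626
Overall risk P(Y=1) = π·p₁ + (1−π)·p₀ = 0.09×0.02784 + 0.91×0.010626 = 0.012176.
Under exogeneity, PAF = [P(Y=1) − p₀] / P(Y=1).
PAF = (0.012176 − 0.010626) / 0.012176 ≈ 0.1272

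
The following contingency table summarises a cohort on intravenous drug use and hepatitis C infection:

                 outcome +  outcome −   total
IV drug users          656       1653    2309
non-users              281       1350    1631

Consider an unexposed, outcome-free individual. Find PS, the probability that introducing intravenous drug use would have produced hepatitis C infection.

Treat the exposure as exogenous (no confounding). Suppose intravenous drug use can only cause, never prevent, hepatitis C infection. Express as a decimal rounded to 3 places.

p₁ = P(outcome | exposed) = 656/2309 = 0.28411
p₀ = P(outcome | unexposed) = 281/1631 = 0.17229
Under exogeneity and monotonicity, PS = (p₁ − p₀)/(1 − p₀).
PS = (0.28411 − 0.17229) / 0.82771 ≈ 0.1351

PS ≈ 0.135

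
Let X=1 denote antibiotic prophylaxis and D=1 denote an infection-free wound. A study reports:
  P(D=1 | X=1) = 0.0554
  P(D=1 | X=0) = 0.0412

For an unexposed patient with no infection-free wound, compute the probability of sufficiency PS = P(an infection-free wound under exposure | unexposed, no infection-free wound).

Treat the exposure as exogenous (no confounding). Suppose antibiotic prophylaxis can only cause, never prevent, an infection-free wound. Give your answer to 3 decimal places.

PS ≈ 0.015

Let p₁ = 0.0554, p₀ = 0.0412.
Under exogeneity and monotonicity, PS = (p₁ − p₀) / (1 − p₀).
PS = (0.0554 − 0.0412) / (1 − 0.0412) = 0.0142 / 0.9588 ≈ 0.0148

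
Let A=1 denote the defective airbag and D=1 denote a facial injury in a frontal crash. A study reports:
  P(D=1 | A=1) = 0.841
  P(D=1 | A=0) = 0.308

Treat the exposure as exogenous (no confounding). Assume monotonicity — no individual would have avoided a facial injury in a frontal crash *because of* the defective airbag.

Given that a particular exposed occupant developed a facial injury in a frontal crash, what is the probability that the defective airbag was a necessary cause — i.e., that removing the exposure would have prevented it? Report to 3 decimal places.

Let p₁ = 0.841, p₀ = 0.308.
Under exogeneity and monotonicity, PN = (p₁ − p₀) / p₁.
PN = (0.841 − 0.308) / 0.841 = 0.533 / 0.841 ≈ 0.6338

PN ≈ 0.634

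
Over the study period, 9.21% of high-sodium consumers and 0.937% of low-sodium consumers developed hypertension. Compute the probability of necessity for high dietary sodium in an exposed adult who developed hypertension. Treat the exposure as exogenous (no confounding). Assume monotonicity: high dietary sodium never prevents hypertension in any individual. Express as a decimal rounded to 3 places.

PN ≈ 0.898

p₁ = 0.0921, p₀ = 0.00937.
Under exogeneity and monotonicity, PN = (p₁ − p₀) / p₁.
PN = (0.0921 − 0.00937) / 0.0921 = 0.08273 / 0.0921 ≈ 0.8983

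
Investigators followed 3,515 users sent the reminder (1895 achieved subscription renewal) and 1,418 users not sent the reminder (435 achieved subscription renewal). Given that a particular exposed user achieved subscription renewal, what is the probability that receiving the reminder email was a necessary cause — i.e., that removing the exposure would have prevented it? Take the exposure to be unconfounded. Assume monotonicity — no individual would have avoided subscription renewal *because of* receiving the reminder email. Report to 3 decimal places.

p₁ = P(outcome | exposed) = 1895/3515 = 0.53912
p₀ = P(outcome | unexposed) = 435/1418 = 0.30677
Under exogeneity and monotonicity, PN = (p₁ − p₀) / p₁.
PN = (0.53912 − 0.30677) / 0.53912 = 0.23235 / 0.53912 ≈ 0.4310

PN ≈ 0.431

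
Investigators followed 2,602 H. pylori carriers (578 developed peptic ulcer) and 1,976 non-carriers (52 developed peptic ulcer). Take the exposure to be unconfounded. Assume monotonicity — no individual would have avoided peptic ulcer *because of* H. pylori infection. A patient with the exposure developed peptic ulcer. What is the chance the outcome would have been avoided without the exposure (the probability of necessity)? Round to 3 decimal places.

p₁ = P(outcome | exposed) = 578/2602 = 0.22214
p₀ = P(outcome | unexposed) = 52/1976 = 0.026316
Under exogeneity and monotonicity, PN = (p₁ − p₀) / p₁.
PN = (0.22214 − 0.026316) / 0.22214 = 0.19582 / 0.22214 ≈ 0.8815

PN ≈ 0.882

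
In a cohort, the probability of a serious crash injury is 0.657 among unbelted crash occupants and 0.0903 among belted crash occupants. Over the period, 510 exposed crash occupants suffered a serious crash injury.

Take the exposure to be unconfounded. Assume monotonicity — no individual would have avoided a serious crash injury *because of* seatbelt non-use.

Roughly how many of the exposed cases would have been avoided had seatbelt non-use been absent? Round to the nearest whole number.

about 440 cases

Let p₁ = 0.657, p₀ = 0.0903.
PN = (p₁ − p₀)/p₁ = (0.657 − 0.0903) / 0.657 ≈ 0.86256.
Attributable cases ≈ PN × (exposed cases) = 0.86256 × 510 ≈ 439.90.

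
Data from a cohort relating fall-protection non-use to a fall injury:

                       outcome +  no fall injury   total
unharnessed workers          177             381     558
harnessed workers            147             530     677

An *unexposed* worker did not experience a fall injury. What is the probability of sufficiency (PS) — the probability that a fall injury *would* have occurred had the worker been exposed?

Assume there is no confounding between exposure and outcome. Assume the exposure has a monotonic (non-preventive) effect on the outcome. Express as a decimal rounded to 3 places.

p₁ = P(outcome | exposed) = 177/558 = 0.3172
p₀ = P(outcome | unexposed) = 147/677 = 0.21713
Under exogeneity and monotonicity, PS = (p₁ − p₀)/(1 − p₀).
PS = (0.3172 − 0.21713) / 0.78287 ≈ 0.1278

PS ≈ 0.128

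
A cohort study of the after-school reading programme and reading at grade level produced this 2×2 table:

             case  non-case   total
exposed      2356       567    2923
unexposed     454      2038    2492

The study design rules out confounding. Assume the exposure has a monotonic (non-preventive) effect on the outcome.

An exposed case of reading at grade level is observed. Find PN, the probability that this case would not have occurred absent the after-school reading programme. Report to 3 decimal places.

p₁ = P(outcome | exposed) = 2356/2923 = 0.80602
p₀ = P(outcome | unexposed) = 454/2492 = 0.18218
Under exogeneity and monotonicity, PN = (p₁ − p₀) / p₁.
PN = (0.80602 − 0.18218) / 0.80602 = 0.62384 / 0.80602 ≈ 0.7740

PN ≈ 0.774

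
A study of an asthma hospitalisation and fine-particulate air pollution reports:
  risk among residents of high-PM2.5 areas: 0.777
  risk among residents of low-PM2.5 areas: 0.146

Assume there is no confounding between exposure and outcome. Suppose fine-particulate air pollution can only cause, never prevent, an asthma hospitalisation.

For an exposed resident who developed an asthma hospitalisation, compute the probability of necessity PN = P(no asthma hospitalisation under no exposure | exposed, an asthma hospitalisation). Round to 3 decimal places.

PN ≈ 0.812

Let p₁ = 0.777, p₀ = 0.146.
Under exogeneity and monotonicity, PN = (p₁ − p₀) / p₁.
PN = (0.777 − 0.146) / 0.777 = 0.631 / 0.777 ≈ 0.8121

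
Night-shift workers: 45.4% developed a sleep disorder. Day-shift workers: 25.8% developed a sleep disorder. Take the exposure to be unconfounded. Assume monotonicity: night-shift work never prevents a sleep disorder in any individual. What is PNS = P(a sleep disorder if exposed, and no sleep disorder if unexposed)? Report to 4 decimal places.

p₁ = 0.454, p₀ = 0.258.
Under exogeneity and monotonicity, PNS = p₁ − p₀.
PNS = 0.454 − 0.258 = 0.196

PNS ≈ 0.1960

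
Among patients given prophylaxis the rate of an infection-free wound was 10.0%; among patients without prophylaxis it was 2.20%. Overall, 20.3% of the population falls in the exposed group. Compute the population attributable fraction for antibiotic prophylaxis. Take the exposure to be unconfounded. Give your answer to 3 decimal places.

PAF ≈ 0.419

p₁ = 0.1, p₀ = 0.022.
Overall risk P(Y=1) = π·p₁ + (1−π)·p₀ = 0.203×0.1 + 0.797×0.022 = 0.037834.
Under exogeneity, PAF = [P(Y=1) − p₀] / P(Y=1).
PAF = (0.037834 − 0.022) / 0.037834 ≈ 0.4185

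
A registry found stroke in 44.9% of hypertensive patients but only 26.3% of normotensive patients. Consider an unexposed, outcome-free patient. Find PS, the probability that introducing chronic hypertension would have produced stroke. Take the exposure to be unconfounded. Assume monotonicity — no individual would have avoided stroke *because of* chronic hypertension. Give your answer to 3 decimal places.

p₁ = 0.449, p₀ = 0.263.
Under exogeneity and monotonicity, PS = (p₁ − p₀) / (1 − p₀).
PS = (0.449 − 0.263) / (1 − 0.263) = 0.186 / 0.737 ≈ 0.2524

PS ≈ 0.252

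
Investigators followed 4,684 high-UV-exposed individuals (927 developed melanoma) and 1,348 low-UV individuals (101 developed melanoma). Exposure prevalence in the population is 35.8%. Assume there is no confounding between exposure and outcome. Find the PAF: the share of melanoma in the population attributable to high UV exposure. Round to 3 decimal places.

PAF ≈ 0.370

p₁ = P(outcome | exposed) = 927/4684 = 0.19791
p₀ = P(outcome | unexposed) = 101/1348 = 0.074926
Overall risk P(Y=1) = π·p₁ + (1−π)·p₀ = 0.358×0.19791 + 0.642×0.074926 = 0.11895.
Under exogeneity, PAF = [P(Y=1) − p₀] / P(Y=1).
PAF = (0.11895 − 0.074926) / 0.11895 ≈ 0.3701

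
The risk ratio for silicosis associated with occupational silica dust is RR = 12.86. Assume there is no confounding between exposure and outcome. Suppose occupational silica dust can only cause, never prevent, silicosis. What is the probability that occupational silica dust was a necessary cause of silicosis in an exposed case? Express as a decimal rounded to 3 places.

PN ≈ 0.922

Under exogeneity and monotonicity, PN = (RR − 1) / RR = 1 − 1/RR.
PN = (12.86 − 1) / 12.86 = 11.86 / 12.86 ≈ 0.9222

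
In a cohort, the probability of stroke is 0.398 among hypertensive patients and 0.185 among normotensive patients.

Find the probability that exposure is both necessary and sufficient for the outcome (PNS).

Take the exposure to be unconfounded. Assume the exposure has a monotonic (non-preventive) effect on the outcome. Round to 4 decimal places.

Let p₁ = 0.398, p₀ = 0.185.
Under exogeneity and monotonicity, PNS = p₁ − p₀.
PNS = 0.398 − 0.185 = 0.213

PNS ≈ 0.2130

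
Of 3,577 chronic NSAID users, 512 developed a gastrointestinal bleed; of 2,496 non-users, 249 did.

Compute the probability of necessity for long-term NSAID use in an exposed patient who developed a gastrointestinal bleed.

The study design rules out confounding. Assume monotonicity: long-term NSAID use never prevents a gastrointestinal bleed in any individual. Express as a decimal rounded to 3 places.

p₁ = P(outcome | exposed) = 512/3577 = 0.14314
p₀ = P(outcome | unexposed) = 249/2496 = 0.09976
Under exogeneity and monotonicity, PN = (p₁ − p₀) / p₁.
PN = (0.14314 − 0.09976) / 0.14314 = 0.043377 / 0.14314 ≈ 0.3030

PN ≈ 0.303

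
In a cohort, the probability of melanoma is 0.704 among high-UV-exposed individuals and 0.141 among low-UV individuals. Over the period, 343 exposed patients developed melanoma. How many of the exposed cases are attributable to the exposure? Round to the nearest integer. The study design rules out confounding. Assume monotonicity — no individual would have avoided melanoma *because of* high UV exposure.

Let p₁ = 0.704, p₀ = 0.141.
PN = (p₁ − p₀)/p₁ = (0.704 − 0.141) / 0.704 ≈ 0.79972.
Attributable cases ≈ PN × (exposed cases) = 0.79972 × 343 ≈ 274.30.

about 274 cases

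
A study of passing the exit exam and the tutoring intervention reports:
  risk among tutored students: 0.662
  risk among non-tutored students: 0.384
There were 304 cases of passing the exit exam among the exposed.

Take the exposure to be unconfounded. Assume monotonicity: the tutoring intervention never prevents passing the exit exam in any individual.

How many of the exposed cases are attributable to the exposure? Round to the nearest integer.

about 128 cases

Let p₁ = 0.662, p₀ = 0.384.
PN = (p₁ − p₀)/p₁ = (0.662 − 0.384) / 0.662 ≈ 0.41994.
Attributable cases ≈ PN × (exposed cases) = 0.41994 × 304 ≈ 127.66.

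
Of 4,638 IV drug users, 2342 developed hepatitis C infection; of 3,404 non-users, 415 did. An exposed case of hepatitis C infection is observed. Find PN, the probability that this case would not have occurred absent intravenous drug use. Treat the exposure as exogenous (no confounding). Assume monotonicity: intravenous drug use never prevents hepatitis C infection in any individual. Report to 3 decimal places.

p₁ = P(outcome | exposed) = 2342/4638 = 0.50496
p₀ = P(outcome | unexposed) = 415/3404 = 0.12192
Under exogeneity and monotonicity, PN = (p₁ − p₀) / p₁.
PN = (0.50496 − 0.12192) / 0.50496 = 0.38304 / 0.50496 ≈ 0.7586

PN ≈ 0.759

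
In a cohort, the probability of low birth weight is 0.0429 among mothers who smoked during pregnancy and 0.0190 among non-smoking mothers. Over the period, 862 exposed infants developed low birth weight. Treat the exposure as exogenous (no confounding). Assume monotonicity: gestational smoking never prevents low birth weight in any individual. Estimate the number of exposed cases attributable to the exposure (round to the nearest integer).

Let p₁ = 0.0429, p₀ = 0.019.
PN = (p₁ − p₀)/p₁ = (0.0429 − 0.019) / 0.0429 ≈ 0.55711.
Attributable cases ≈ PN × (exposed cases) = 0.55711 × 862 ≈ 480.23.

about 480 cases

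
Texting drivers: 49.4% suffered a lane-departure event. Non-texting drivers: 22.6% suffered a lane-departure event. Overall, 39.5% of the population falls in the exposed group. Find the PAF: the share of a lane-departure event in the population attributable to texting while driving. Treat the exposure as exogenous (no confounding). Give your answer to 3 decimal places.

PAF ≈ 0.319

p₁ = 0.494, p₀ = 0.226.
Overall risk P(Y=1) = π·p₁ + (1−π)·p₀ = 0.395×0.494 + 0.605×0.226 = 0.33186.
Under exogeneity, PAF = [P(Y=1) − p₀] / P(Y=1).
PAF = (0.33186 − 0.226) / 0.33186 ≈ 0.3190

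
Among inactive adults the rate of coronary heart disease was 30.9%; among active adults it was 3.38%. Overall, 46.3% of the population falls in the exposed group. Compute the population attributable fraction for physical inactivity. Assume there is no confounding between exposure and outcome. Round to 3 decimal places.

PAF ≈ 0.790

p₁ = 0.309, p₀ = 0.0338.
Overall risk P(Y=1) = π·p₁ + (1−π)·p₀ = 0.463×0.309 + 0.537×0.0338 = 0.16122.
Under exogeneity, PAF = [P(Y=1) − p₀] / P(Y=1).
PAF = (0.16122 − 0.0338) / 0.16122 ≈ 0.7903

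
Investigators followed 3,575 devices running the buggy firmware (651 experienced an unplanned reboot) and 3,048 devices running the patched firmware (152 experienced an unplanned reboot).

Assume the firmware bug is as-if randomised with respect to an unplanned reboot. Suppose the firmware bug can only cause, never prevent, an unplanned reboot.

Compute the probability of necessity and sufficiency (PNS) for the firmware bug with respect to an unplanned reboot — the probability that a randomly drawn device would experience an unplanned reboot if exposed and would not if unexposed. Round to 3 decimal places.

PNS ≈ 0.132

p₁ = P(outcome | exposed) = 651/3575 = 0.1821
p₀ = P(outcome | unexposed) = 152/3048 = 0.049869
Under exogeneity and monotonicity, PNS = p₁ − p₀.
PNS = 0.1821 − 0.049869 = 0.13223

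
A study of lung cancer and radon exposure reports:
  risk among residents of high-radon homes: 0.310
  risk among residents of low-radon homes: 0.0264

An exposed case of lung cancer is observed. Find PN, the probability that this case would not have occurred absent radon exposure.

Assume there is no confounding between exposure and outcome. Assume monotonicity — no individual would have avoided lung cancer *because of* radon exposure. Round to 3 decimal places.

PN ≈ 0.915

Let p₁ = 0.31, p₀ = 0.0264.
Under exogeneity and monotonicity, PN = (p₁ − p₀) / p₁.
PN = (0.31 − 0.0264) / 0.31 = 0.2836 / 0.31 ≈ 0.9148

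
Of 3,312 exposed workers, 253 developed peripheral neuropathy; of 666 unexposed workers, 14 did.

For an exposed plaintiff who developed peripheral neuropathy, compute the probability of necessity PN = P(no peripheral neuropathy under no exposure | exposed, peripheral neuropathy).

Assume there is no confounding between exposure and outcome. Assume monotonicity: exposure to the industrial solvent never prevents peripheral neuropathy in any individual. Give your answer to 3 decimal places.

PN ≈ 0.725

p₁ = P(outcome | exposed) = 253/3312 = 0.076389
p₀ = P(outcome | unexposed) = 14/666 = 0.021021
Under exogeneity and monotonicity, PN = (p₁ − p₀) / p₁.
PN = (0.076389 − 0.021021) / 0.076389 = 0.055368 / 0.076389 ≈ 0.7248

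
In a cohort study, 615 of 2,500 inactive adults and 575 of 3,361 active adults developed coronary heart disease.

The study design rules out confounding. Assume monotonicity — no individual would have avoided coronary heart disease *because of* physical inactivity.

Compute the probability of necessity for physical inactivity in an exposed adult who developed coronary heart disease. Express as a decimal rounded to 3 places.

PN ≈ 0.305

p₁ = P(outcome | exposed) = 615/2500 = 0.246
p₀ = P(outcome | unexposed) = 575/3361 = 0.17108
Under exogeneity and monotonicity, PN = (p₁ − p₀) / p₁.
PN = (0.246 − 0.17108) / 0.246 = 0.07492 / 0.246 ≈ 0.3046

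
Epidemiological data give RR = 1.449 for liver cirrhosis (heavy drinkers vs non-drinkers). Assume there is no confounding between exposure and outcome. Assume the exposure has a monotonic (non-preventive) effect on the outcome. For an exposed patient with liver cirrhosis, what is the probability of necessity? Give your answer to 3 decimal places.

Under exogeneity and monotonicity, PN = (RR − 1) / RR = 1 − 1/RR.
PN = (1.449 − 1) / 1.449 = 0.449 / 1.449 ≈ 0.3099

PN ≈ 0.310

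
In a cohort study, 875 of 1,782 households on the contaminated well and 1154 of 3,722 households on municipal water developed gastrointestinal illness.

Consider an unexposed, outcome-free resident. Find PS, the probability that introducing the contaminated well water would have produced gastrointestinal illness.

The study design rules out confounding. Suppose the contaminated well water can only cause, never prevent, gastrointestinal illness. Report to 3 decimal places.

PS ≈ 0.262

p₁ = P(outcome | exposed) = 875/1782 = 0.49102
p₀ = P(outcome | unexposed) = 1154/3722 = 0.31005
Under exogeneity and monotonicity, PS = (p₁ − p₀) / (1 − p₀).
PS = (0.49102 − 0.31005) / (1 − 0.31005) = 0.18097 / 0.68995 ≈ 0.2623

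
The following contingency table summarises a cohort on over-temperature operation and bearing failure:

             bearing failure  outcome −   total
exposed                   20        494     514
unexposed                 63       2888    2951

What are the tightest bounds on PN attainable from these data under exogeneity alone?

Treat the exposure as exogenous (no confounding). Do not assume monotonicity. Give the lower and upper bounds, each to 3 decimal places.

p₁ = P(outcome | exposed) = 20/514 = 0.038911
p₀ = P(outcome | unexposed) = 63/2951 = 0.021349
Under exogeneity alone the bounds on PN are max{0,(p₁−p₀)/p₁} ≤ PN ≤ min{1,(1−p₀)/p₁}.
  lower = (p₁ − p₀)/p₁ = 0.017562 / 0.038911 ≈ 0.4513
  upper = min{1, (1 − p₀)/p₁} = 0.97865 / 0.038911 ≈ 25.1513 → capped at 1

0.451 ≤ PN ≤ 1.000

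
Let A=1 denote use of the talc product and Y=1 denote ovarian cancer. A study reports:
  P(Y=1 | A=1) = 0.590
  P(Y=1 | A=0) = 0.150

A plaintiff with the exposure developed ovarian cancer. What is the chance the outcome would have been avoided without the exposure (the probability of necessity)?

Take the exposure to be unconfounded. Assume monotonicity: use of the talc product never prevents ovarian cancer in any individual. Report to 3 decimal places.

PN ≈ 0.746

Let p₁ = 0.59, p₀ = 0.15.
Under exogeneity and monotonicity, PN = (p₁ − p₀) / p₁.
PN = (0.59 − 0.15) / 0.59 = 0.44 / 0.59 ≈ 0.7458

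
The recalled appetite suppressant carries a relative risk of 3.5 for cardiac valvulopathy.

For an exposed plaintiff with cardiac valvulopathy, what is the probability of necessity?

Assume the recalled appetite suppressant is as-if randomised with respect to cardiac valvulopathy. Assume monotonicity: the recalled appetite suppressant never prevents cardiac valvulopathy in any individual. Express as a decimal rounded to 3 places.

PN ≈ 0.714

Under exogeneity and monotonicity, PN = (RR − 1) / RR = 1 − 1/RR.
PN = (3.5 − 1) / 3.5 = 2.5 / 3.5 ≈ 0.7143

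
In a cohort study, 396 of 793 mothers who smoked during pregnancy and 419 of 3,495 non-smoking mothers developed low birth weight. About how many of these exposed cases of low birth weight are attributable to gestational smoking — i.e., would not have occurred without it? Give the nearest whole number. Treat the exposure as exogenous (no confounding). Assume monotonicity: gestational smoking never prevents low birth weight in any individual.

about 301 cases

p₁ = P(outcome | exposed) = 396/793 = 0.49937
p₀ = P(outcome | unexposed) = 419/3495 = 0.11989
PN = (p₁ − p₀)/p₁ = (0.49937 − 0.11989) / 0.49937 ≈ 0.75993.
Attributable cases ≈ PN × (exposed cases) = 0.75993 × 396 ≈ 300.93.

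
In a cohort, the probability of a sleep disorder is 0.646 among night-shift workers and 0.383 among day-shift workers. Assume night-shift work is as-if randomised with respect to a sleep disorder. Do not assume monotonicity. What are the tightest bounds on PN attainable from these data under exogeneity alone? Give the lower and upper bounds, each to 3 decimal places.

Let p₁ = 0.646, p₀ = 0.383.
Under exogeneity alone the bounds on PN are max{0,(p₁−p₀)/p₁} ≤ PN ≤ min{1,(1−p₀)/p₁}.
  lower = (p₁ − p₀)/p₁ = 0.263 / 0.646 ≈ 0.4071
  upper = min{1, (1 − p₀)/p₁} = 0.617 / 0.646 ≈ 0.9551

0.407 ≤ PN ≤ 0.955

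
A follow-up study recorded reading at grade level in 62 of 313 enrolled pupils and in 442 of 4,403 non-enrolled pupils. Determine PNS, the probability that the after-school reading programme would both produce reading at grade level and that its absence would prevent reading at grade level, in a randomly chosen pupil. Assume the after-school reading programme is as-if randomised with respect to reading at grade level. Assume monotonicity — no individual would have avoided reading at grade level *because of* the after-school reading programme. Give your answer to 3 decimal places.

p₁ = P(outcome | exposed) = 62/313 = 0.19808
p₀ = P(outcome | unexposed) = 442/4403 = 0.10039
Under exogeneity and monotonicity, PNS = p₁ − p₀.
PNS = 0.19808 − 0.10039 = 0.097697

PNS ≈ 0.098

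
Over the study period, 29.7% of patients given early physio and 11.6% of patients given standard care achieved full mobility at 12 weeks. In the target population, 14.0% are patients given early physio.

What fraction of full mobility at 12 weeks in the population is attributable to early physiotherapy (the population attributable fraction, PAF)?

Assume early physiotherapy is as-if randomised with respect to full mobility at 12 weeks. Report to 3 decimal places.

PAF ≈ 0.179

p₁ = 0.297, p₀ = 0.116.
Overall risk P(Y=1) = π·p₁ + (1−π)·p₀ = 0.14×0.297 + 0.86×0.116 = 0.14134.
Under exogeneity, PAF = [P(Y=1) − p₀] / P(Y=1).
PAF = (0.14134 − 0.116) / 0.14134 ≈ 0.1793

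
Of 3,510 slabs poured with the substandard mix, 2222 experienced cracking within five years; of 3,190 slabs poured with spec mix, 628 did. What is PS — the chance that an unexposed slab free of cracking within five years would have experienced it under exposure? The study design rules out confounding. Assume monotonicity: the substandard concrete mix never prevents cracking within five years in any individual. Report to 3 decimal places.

PS ≈ 0.543

p₁ = P(outcome | exposed) = 2222/3510 = 0.63305
p₀ = P(outcome | unexposed) = 628/3190 = 0.19687
Under exogeneity and monotonicity, PS = (p₁ − p₀) / (1 − p₀).
PS = (0.63305 − 0.19687) / (1 − 0.19687) = 0.43618 / 0.80313 ≈ 0.5431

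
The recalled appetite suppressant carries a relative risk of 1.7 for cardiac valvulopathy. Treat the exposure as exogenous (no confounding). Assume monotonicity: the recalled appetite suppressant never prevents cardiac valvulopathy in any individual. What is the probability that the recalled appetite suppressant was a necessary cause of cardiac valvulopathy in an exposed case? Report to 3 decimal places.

Under exogeneity and monotonicity, PN = (RR − 1) / RR = 1 − 1/RR.
PN = (1.7 − 1) / 1.7 = 0.7 / 1.7 ≈ 0.4118

PN ≈ 0.412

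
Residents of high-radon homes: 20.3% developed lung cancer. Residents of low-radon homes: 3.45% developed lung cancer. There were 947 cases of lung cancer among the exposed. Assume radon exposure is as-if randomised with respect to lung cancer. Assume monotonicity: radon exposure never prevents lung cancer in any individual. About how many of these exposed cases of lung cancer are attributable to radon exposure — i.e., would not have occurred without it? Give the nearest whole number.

about 786 cases

p₁ = 0.203, p₀ = 0.0345.
PN = (p₁ − p₀)/p₁ = (0.203 − 0.0345) / 0.203 ≈ 0.83005.
Attributable cases ≈ PN × (exposed cases) = 0.83005 × 947 ≈ 786.06.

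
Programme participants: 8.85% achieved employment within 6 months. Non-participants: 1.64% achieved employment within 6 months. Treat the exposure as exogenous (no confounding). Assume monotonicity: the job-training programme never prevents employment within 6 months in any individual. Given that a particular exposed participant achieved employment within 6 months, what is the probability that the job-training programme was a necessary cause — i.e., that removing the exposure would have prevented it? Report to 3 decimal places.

PN ≈ 0.815

p₁ = 0.0885, p₀ = 0.0164.
Under exogeneity and monotonicity, PN = (p₁ − p₀) / p₁.
PN = (0.0885 − 0.0164) / 0.0885 = 0.0721 / 0.0885 ≈ 0.8147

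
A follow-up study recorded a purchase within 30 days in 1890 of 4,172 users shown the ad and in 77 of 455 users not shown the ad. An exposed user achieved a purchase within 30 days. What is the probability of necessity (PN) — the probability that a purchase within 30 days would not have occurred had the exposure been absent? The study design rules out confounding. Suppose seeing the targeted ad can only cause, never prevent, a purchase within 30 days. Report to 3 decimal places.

p₁ = P(outcome | exposed) = 1890/4172 = 0.45302
p₀ = P(outcome | unexposed) = 77/455 = 0.16923
Under exogeneity and monotonicity, PN = (p₁ − p₀) / p₁.
PN = (0.45302 − 0.16923) / 0.45302 = 0.28379 / 0.45302 ≈ 0.6264

PN ≈ 0.626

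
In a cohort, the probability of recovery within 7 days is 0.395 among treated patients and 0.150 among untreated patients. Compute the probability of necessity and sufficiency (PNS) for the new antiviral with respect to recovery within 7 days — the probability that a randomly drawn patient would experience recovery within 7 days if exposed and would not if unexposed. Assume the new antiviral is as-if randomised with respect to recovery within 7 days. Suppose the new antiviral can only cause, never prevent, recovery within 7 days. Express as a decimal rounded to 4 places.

PNS ≈ 0.2450

Let p₁ = 0.395, p₀ = 0.15.
Under exogeneity and monotonicity, PNS = p₁ − p₀.
PNS = 0.395 − 0.15 = 0.245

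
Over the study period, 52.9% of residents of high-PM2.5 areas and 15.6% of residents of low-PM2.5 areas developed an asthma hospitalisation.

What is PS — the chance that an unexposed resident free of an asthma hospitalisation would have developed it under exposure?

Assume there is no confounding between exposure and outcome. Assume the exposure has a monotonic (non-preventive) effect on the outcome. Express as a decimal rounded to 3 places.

p₁ = 0.529, p₀ = 0.156.
Under exogeneity and monotonicity, PS = (p₁ − p₀) / (1 − p₀).
PS = (0.529 − 0.156) / (1 − 0.156) = 0.373 / 0.844 ≈ 0.4419

PS ≈ 0.442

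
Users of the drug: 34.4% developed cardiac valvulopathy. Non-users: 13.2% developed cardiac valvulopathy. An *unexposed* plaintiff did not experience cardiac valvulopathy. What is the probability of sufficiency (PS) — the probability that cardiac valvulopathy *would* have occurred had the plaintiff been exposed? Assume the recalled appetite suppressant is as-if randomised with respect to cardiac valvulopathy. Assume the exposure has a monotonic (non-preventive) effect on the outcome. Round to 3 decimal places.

PS ≈ 0.244

p₁ = 0.344, p₀ = 0.132.
Under exogeneity and monotonicity, PS = (p₁ − p₀) / (1 − p₀).
PS = (0.344 − 0.132) / (1 − 0.132) = 0.212 / 0.868 ≈ 0.2442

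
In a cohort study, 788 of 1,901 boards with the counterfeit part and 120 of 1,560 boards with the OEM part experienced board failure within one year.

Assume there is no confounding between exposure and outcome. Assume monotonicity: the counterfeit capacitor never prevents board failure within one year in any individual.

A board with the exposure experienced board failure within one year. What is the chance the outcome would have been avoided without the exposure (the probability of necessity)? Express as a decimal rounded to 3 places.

p₁ = P(outcome | exposed) = 788/1901 = 0.41452
p₀ = P(outcome | unexposed) = 120/1560 = 0.076923
Under exogeneity and monotonicity, PN = (p₁ − p₀) / p₁.
PN = (0.41452 − 0.076923) / 0.41452 = 0.3376 / 0.41452 ≈ 0.8144

PN ≈ 0.814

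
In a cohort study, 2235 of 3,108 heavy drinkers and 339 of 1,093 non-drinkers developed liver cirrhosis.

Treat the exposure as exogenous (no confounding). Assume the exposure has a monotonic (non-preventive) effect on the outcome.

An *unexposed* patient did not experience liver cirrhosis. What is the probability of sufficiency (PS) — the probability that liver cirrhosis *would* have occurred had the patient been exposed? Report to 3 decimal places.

PS ≈ 0.593

p₁ = P(outcome | exposed) = 2235/3108 = 0.71911
p₀ = P(outcome | unexposed) = 339/1093 = 0.31016
Under exogeneity and monotonicity, PS = (p₁ − p₀) / (1 − p₀).
PS = (0.71911 − 0.31016) / (1 − 0.31016) = 0.40896 / 0.68984 ≈ 0.5928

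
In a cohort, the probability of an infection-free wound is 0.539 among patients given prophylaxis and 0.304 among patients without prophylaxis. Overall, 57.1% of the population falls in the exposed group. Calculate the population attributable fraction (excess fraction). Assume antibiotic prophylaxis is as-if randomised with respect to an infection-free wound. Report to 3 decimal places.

Let p₁ = 0.539, p₀ = 0.304.
Overall risk P(Y=1) = π·p₁ + (1−π)·p₀ = 0.571×0.539 + 0.429×0.304 = 0.43819.
Under exogeneity, PAF = [P(Y=1) − p₀] / P(Y=1).
PAF = (0.43819 − 0.304) / 0.43819 ≈ 0.3062

PAF ≈ 0.306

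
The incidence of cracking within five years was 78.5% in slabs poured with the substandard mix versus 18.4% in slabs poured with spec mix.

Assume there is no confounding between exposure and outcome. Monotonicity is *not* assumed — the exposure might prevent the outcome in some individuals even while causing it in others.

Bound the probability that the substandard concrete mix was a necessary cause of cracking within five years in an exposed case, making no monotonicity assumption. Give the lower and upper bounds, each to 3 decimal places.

p₁ = 0.785, p₀ = 0.184.
Under exogeneity alone the bounds on PN are max{0,(p₁−p₀)/p₁} ≤ PN ≤ min{1,(1−p₀)/p₁}.
  lower = (p₁ − p₀)/p₁ = 0.601 / 0.785 ≈ 0.7656
  upper = min{1, (1 − p₀)/p₁} = 0.816 / 0.785 ≈ 1.0395 → capped at 1

0.766 ≤ PN ≤ 1.000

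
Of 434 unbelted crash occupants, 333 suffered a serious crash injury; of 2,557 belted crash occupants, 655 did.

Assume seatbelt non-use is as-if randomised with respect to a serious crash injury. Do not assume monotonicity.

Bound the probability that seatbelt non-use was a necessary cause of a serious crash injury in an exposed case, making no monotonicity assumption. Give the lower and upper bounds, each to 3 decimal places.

p₁ = P(outcome | exposed) = 333/434 = 0.76728
p₀ = P(outcome | unexposed) = 655/2557 = 0.25616
Under exogeneity alone the bounds on PN are max{0,(p₁−p₀)/p₁} ≤ PN ≤ min{1,(1−p₀)/p₁}.
  lower = (p₁ − p₀)/p₁ = 0.51112 / 0.76728 ≈ 0.6661
  upper = min{1, (1 − p₀)/p₁} = 0.74384 / 0.76728 ≈ 0.9694

0.666 ≤ PN ≤ 0.969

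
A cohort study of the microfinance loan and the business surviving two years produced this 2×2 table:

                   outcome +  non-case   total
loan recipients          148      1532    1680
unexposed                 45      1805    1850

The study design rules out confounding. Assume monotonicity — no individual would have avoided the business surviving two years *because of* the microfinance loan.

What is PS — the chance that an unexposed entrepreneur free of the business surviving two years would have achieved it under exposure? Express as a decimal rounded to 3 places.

PS ≈ 0.065

p₁ = P(outcome | exposed) = 148/1680 = 0.088095
p₀ = P(outcome | unexposed) = 45/1850 = 0.024324
Under exogeneity and monotonicity, PS = (p₁ − p₀) / (1 − p₀).
PS = (0.088095 − 0.024324) / (1 − 0.024324) = 0.063771 / 0.97568 ≈ 0.0654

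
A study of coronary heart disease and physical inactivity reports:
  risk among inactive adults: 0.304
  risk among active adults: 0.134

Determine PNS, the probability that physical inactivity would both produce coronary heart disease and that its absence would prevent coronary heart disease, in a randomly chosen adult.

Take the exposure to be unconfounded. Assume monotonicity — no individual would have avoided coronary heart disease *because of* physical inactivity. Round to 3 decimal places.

Let p₁ = 0.304, p₀ = 0.134.
Under exogeneity and monotonicity, PNS = p₁ − p₀.
PNS = 0.304 − 0.134 = 0.17

PNS ≈ 0.170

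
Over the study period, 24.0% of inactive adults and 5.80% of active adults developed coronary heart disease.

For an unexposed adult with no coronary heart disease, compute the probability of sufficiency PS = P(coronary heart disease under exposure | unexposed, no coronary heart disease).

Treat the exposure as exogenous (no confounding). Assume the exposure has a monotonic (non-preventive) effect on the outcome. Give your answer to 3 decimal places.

p₁ = 0.24, p₀ = 0.058.
Under exogeneity and monotonicity, PS = (p₁ − p₀) / (1 − p₀).
PS = (0.24 − 0.058) / (1 − 0.058) = 0.182 / 0.942 ≈ 0.1932

PS ≈ 0.193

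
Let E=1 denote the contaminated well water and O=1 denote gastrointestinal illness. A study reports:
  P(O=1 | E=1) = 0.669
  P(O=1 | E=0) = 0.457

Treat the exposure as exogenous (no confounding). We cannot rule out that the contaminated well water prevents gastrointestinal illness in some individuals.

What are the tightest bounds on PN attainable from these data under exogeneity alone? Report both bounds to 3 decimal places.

Let p₁ = 0.669, p₀ = 0.457.
Under exogeneity alone the bounds on PN are max{0,(p₁−p₀)/p₁} ≤ PN ≤ min{1,(1−p₀)/p₁}.
  lower = (p₁ − p₀)/p₁ = 0.212 / 0.669 ≈ 0.3169
  upper = min{1, (1 − p₀)/p₁} = 0.543 / 0.669 ≈ 0.8117

0.317 ≤ PN ≤ 0.812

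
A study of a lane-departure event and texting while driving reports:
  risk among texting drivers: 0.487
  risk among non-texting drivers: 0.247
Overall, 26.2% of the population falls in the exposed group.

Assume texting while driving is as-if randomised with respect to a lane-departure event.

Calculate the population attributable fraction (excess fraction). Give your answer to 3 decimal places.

PAF ≈ 0.203

Let p₁ = 0.487, p₀ = 0.247.
Overall risk P(Y=1) = π·p₁ + (1−π)·p₀ = 0.262×0.487 + 0.738×0.247 = 0.30988.
Under exogeneity, PAF = [P(Y=1) − p₀] / P(Y=1).
PAF = (0.30988 − 0.247) / 0.30988 ≈ 0.2029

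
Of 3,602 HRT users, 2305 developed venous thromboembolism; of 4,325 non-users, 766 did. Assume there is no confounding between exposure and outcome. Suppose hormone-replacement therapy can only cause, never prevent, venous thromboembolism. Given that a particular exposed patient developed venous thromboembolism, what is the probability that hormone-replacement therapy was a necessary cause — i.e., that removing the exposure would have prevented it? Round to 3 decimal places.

PN ≈ 0.723

p₁ = P(outcome | exposed) = 2305/3602 = 0.63992
p₀ = P(outcome | unexposed) = 766/4325 = 0.17711
Under exogeneity and monotonicity, PN = (p₁ − p₀) / p₁.
PN = (0.63992 − 0.17711) / 0.63992 = 0.46281 / 0.63992 ≈ 0.7232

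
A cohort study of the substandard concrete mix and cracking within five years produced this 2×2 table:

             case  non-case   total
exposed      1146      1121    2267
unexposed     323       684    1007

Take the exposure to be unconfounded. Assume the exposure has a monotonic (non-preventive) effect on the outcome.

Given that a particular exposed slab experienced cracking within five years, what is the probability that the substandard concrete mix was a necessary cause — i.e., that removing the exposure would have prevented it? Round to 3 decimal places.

PN ≈ 0.365

p₁ = P(outcome | exposed) = 1146/2267 = 0.50551
p₀ = P(outcome | unexposed) = 323/1007 = 0.32075
Under exogeneity and monotonicity, PN = (p₁ − p₀)/p₁.
PN = (0.50551 − 0.32075) / 0.50551 ≈ 0.3655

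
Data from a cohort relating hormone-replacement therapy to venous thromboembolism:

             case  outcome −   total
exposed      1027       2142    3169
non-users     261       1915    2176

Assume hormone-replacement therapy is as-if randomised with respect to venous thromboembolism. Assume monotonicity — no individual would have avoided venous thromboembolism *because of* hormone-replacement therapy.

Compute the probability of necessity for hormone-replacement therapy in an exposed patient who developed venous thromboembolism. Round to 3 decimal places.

p₁ = P(outcome | exposed) = 1027/3169 = 0.32408
p₀ = P(outcome | unexposed) = 261/2176 = 0.11994
Under exogeneity and monotonicity, PN = (p₁ − p₀)/p₁.
PN = (0.32408 − 0.11994) / 0.32408 ≈ 0.6299

PN ≈ 0.630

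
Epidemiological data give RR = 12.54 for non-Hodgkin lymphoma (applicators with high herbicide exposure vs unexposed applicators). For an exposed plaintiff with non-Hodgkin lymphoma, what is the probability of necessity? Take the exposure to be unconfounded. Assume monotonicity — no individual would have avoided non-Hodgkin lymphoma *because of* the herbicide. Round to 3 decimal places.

Under exogeneity and monotonicity, PN = (RR − 1) / RR = 1 − 1/RR.
PN = (12.54 − 1) / 12.54 = 11.54 / 12.54 ≈ 0.9203

PN ≈ 0.920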